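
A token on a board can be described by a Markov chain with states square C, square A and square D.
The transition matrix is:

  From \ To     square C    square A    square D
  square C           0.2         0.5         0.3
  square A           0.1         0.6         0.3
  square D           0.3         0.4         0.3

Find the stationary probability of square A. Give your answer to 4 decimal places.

Let the stationary distribution be π with π = πP and π_1 + π_2 + π_3 = 1.
π_1 = 0.2·π_1 + 0.1·π_2 + 0.3·π_3
π_2 = 0.5·π_1 + 0.6·π_2 + 0.4·π_3
Solving with the normalization constraint gives π = (0.1778, 0.5222, 0.3000).
So the stationary probability of square A is 0.5222.

0.5222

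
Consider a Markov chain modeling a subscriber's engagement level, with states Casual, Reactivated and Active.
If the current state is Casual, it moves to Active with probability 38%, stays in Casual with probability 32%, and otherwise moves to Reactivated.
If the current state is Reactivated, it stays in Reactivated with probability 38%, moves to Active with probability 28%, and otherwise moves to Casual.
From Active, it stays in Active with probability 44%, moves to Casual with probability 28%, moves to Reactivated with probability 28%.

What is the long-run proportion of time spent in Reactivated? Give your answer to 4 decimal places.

Let the stationary distribution be π with π = πP and π_1 + π_2 + π_3 = 1.
π_1 = 0.32·π_1 + 0.34·π_2 + 0.28·π_3
π_2 = 0.3·π_1 + 0.38·π_2 + 0.28·π_3
Solving with the normalization constraint gives π = (0.3115, 0.3180, 0.3704).
So the stationary probability of Reactivated is 0.3180.

0.3180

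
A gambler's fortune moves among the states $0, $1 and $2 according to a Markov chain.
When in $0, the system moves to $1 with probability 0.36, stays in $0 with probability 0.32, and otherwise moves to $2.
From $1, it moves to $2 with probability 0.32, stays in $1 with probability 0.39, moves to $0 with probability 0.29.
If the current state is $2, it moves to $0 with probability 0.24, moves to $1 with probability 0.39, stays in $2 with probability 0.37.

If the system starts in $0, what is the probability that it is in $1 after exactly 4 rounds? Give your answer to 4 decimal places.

Propagate the distribution vector 4 rounds from $0.
After 0 rounds: (1.0000, 0.0000, 0.0000)
After 1 round: (0.3200, 0.3600, 0.3200)
After 2 rounds: (0.2836, 0.3804, 0.3360)
After 3 rounds: (0.2817, 0.3815, 0.3368)
After 4 rounds: (0.2816, 0.3815, 0.3368)
P(in $1 after 4 rounds) = 0.3815

0.3815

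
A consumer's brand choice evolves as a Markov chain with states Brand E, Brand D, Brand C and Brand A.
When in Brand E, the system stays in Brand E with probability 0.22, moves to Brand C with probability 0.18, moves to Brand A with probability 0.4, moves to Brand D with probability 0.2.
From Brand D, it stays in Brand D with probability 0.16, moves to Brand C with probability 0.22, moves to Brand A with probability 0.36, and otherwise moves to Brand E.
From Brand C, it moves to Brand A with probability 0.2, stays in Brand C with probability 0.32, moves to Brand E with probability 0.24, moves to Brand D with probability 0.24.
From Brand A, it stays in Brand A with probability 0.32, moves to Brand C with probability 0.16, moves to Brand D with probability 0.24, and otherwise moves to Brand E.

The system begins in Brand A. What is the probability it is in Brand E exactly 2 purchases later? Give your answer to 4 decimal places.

Propagate the distribution vector 2 purchases from Brand A.
After 0 purchases: (0.0000, 0.0000, 0.0000, 1.0000)
After 1 purchase: (0.2800, 0.2400, 0.1600, 0.3200)
After 2 purchases: (0.2520, 0.2096, 0.2056, 0.3328)
P(in Brand E after 2 purchases) = 0.2520

0.2520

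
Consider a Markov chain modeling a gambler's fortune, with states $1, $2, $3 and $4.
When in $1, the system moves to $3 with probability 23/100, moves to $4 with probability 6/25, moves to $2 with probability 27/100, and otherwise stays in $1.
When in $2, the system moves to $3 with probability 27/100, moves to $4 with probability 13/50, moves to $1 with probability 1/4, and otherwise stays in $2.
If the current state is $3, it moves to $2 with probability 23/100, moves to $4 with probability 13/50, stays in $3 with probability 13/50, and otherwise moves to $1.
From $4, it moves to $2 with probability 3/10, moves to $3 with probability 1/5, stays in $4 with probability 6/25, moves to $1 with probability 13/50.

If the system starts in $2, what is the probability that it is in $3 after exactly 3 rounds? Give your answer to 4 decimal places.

0.2399

Propagate the distribution vector 3 rounds from $2.
After 0 rounds: (0.0000, 1.0000, 0.0000, 0.0000)
After 1 round: (0.2500, 0.2200, 0.2700, 0.2600)
After 2 rounds: (0.2551, 0.2560, 0.2391, 0.2498)
After 3 rounds: (0.2550, 0.2551, 0.2399, 0.2499)
P(in $3 after 3 rounds) = 0.2399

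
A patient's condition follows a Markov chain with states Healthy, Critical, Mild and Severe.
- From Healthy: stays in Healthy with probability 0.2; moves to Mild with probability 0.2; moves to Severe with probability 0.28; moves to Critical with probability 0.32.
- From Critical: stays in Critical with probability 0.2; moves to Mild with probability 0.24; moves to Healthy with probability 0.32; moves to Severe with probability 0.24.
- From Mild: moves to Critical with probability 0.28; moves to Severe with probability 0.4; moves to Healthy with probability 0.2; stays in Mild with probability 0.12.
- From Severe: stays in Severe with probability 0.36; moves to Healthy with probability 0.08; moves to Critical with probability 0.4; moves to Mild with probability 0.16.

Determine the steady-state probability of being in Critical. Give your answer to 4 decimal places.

Let the stationary distribution be π with π = πP and π_1 + π_2 + π_3 + π_4 = 1.
π_1 = 0.2·π_1 + 0.32·π_2 + 0.2·π_3 + 0.08·π_4
π_2 = 0.32·π_1 + 0.2·π_2 + 0.28·π_3 + 0.4·π_4
π_3 = 0.2·π_1 + 0.24·π_2 + 0.12·π_3 + 0.16·π_4
Solving with the normalization constraint gives π = (0.1984, 0.3016, 0.1847, 0.3153).
So the stationary probability of Critical is 0.3016.

0.3016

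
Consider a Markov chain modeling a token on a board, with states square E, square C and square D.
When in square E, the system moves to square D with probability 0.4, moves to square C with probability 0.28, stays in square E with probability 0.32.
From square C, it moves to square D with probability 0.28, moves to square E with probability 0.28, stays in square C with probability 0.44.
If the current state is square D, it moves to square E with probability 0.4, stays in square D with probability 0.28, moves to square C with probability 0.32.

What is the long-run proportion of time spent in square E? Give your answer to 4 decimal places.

Let the stationary distribution be π with π = πP and π_1 + π_2 + π_3 = 1.
π_1 = 0.32·π_1 + 0.28·π_2 + 0.4·π_3
π_2 = 0.28·π_1 + 0.44·π_2 + 0.32·π_3
Solving with the normalization constraint gives π = (0.3316, 0.3486, 0.3198).
So the stationary probability of square E is 0.3316.

0.3316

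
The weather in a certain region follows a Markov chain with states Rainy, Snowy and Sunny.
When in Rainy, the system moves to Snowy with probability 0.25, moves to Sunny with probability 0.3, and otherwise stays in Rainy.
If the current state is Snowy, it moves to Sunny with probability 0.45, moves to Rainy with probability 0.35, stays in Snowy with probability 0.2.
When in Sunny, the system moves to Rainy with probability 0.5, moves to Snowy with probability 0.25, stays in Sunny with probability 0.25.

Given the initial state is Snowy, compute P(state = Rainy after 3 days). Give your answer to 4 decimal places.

0.4414

Propagate the distribution vector 3 days from Snowy.
After 0 days: (0.0000, 1.0000, 0.0000)
After 1 day: (0.3500, 0.2000, 0.4500)
After 2 days: (0.4525, 0.2400, 0.3075)
After 3 days: (0.4414, 0.2380, 0.3206)
P(in Rainy after 3 days) = 0.4414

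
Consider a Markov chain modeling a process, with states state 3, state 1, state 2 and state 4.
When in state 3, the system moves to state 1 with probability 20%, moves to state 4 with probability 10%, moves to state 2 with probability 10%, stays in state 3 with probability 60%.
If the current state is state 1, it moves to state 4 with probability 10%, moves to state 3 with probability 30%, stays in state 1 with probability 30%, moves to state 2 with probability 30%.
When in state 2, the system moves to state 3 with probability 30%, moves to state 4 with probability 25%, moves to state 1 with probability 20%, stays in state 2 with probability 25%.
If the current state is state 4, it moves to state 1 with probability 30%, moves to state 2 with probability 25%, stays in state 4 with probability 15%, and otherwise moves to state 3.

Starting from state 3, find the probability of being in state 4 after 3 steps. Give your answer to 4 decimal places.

Propagate the distribution vector 3 steps from state 3.
After 0 steps: (1.0000, 0.0000, 0.0000, 0.0000)
After 1 step: (0.6000, 0.2000, 0.1000, 0.1000)
After 2 steps: (0.4800, 0.2300, 0.1700, 0.1200)
After 3 steps: (0.4440, 0.2350, 0.1895, 0.1315)
P(in state 4 after 3 steps) = 0.1315

0.1315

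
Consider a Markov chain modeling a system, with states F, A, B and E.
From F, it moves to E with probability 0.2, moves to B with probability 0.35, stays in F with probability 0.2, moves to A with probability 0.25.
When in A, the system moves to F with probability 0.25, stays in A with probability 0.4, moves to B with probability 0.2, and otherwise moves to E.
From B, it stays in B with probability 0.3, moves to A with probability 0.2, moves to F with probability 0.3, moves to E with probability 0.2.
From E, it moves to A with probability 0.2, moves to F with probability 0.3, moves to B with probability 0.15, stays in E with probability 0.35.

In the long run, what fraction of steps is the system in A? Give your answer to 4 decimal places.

Let the stationary distribution be π with π = πP and π_1 + π_2 + π_3 + π_4 = 1.
π_1 = 0.2·π_1 + 0.25·π_2 + 0.3·π_3 + 0.3·π_4
π_2 = 0.25·π_1 + 0.4·π_2 + 0.2·π_3 + 0.2·π_4
π_3 = 0.35·π_1 + 0.2·π_2 + 0.3·π_3 + 0.15·π_4
Solving with the normalization constraint gives π = (0.2606, 0.2663, 0.2535, 0.2196).
So the stationary probability of A is 0.2663.

0.2663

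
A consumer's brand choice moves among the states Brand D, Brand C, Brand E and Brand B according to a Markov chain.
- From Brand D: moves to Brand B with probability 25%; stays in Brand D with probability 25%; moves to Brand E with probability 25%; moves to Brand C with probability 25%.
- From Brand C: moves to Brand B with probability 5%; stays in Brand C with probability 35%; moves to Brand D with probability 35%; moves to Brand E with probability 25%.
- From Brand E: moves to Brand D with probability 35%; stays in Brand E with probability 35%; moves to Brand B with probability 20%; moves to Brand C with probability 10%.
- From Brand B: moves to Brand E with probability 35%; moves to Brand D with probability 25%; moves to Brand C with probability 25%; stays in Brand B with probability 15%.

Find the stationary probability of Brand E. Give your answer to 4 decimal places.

Let the stationary distribution be π with π = πP and π_1 + π_2 + π_3 + π_4 = 1.
π_1 = 0.25·π_1 + 0.35·π_2 + 0.35·π_3 + 0.25·π_4
π_2 = 0.25·π_1 + 0.35·π_2 + 0.1·π_3 + 0.25·π_4
π_3 = 0.25·π_1 + 0.25·π_2 + 0.35·π_3 + 0.35·π_4
Solving with the normalization constraint gives π = (0.3025, 0.2283, 0.2969, 0.1723).
So the stationary probability of Brand E is 0.2969.

0.2969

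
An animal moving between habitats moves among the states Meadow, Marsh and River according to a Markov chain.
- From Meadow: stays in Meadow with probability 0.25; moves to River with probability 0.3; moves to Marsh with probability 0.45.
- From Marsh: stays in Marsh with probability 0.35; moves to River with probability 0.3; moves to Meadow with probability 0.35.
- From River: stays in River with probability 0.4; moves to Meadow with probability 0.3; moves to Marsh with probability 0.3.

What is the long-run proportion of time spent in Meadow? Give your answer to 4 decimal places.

Let the stationary distribution be π with π = πP and π_1 + π_2 + π_3 = 1.
π_1 = 0.25·π_1 + 0.35·π_2 + 0.3·π_3
π_2 = 0.45·π_1 + 0.35·π_2 + 0.3·π_3
Solving with the normalization constraint gives π = (0.3030, 0.3636, 0.3333).
So the stationary probability of Meadow is 0.3030.

0.3030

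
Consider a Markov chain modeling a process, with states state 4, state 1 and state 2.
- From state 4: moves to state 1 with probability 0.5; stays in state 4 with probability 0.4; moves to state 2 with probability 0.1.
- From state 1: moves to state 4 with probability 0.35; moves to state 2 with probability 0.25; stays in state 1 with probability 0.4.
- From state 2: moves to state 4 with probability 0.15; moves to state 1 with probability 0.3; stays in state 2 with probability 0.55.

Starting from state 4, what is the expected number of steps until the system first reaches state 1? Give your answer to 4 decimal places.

2.1569

Let t(s) be the expected number of steps to first reach state 1 from state s, with t(state 1) = 0. Conditioning on the first step:
t(state 4) = 1 + 0.4·t(state 4) + 0.1·t(state 2)
t(state 2) = 1 + 0.15·t(state 4) + 0.55·t(state 2)
Solving: t(state 4) = 2.1569, t(state 2) = 2.9412.
Expected steps from state 4 to state 1: 2.1569.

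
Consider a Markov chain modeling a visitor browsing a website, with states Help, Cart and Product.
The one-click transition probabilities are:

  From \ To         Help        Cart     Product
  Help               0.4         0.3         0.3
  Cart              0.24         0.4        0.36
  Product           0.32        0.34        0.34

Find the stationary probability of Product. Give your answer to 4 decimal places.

0.3343

Let the stationary distribution be π with π = πP and π_1 + π_2 + π_3 = 1.
π_1 = 0.4·π_1 + 0.24·π_2 + 0.32·π_3
π_2 = 0.3·π_1 + 0.4·π_2 + 0.34·π_3
Solving with the normalization constraint gives π = (0.3175, 0.3482, 0.3343).
So the stationary probability of Product is 0.3343.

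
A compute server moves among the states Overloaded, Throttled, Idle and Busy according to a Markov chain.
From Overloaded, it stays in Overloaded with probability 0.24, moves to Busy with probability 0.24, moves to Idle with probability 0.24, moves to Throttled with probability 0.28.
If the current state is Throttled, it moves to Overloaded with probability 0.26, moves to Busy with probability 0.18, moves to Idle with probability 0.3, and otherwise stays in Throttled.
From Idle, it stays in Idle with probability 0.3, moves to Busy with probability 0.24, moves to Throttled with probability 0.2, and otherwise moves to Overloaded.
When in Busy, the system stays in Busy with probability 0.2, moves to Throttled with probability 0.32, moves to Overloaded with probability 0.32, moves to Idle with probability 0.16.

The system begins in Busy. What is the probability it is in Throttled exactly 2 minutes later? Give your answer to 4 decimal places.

0.2688

Propagate the distribution vector 2 minutes from Busy.
After 0 minutes: (0.0000, 0.0000, 0.0000, 1.0000)
After 1 minute: (0.3200, 0.3200, 0.1600, 0.2000)
After 2 minutes: (0.2656, 0.2688, 0.2528, 0.2128)
P(in Throttled after 2 minutes) = 0.2688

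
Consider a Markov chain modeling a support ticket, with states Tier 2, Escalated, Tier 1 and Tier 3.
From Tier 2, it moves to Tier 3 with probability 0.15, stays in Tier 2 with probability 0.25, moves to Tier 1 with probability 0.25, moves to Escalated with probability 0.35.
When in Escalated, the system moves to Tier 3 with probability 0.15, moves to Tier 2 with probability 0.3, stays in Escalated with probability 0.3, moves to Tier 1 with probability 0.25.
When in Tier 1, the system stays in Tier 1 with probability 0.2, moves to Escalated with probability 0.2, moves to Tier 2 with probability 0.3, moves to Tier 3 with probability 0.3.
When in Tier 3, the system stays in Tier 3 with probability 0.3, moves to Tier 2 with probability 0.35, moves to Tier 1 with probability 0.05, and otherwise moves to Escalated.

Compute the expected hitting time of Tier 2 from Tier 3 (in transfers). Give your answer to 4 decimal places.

Let t(s) be the expected number of transfers to first reach Tier 2 from state s, with t(Tier 2) = 0. Conditioning on the first transfer:
t(Escalated) = 1 + 0.3·t(Escalated) + 0.25·t(Tier 1) + 0.15·t(Tier 3)
t(Tier 1) = 1 + 0.2·t(Escalated) + 0.2·t(Tier 1) + 0.3·t(Tier 3)
t(Tier 3) = 1 + 0.3·t(Escalated) + 0.05·t(Tier 1) + 0.3·t(Tier 3)
Solving: t(Escalated) = 3.2199, t(Tier 1) = 3.1937, t(Tier 3) = 3.0366.
Expected transfers from Tier 3 to Tier 2: 3.0366.

3.0366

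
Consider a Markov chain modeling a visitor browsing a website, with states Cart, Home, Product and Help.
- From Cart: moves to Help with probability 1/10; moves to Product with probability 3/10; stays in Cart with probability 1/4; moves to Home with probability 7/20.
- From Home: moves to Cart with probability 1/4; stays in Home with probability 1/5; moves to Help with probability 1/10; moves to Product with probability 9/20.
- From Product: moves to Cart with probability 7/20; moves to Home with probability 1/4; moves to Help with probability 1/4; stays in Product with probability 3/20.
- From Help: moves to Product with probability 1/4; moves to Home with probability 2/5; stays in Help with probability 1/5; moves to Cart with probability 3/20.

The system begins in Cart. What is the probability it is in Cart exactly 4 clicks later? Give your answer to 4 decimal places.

Propagate the distribution vector 4 clicks from Cart.
After 0 clicks: (1.0000, 0.0000, 0.0000, 0.0000)
After 1 click: (0.2500, 0.3500, 0.3000, 0.1000)
After 2 clicks: (0.2700, 0.2725, 0.3025, 0.1550)
After 3 clicks: (0.2648, 0.2866, 0.2878, 0.1609)
After 4 clicks: (0.2627, 0.2863, 0.2918, 0.1593)
P(in Cart after 4 clicks) = 0.2627

0.2627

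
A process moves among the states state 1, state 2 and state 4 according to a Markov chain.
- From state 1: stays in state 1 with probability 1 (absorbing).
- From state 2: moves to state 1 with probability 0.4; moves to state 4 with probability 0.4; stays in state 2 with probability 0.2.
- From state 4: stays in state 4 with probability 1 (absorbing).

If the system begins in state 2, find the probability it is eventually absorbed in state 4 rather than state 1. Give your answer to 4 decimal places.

0.5000

Let h(s) be the probability of absorption at state 4 starting from transient state s. Then h(state 4) = 1 and h(state 1) = 0. By first-step analysis:
h(state 2) = 0.4·0 + 0.2·h(state 2) + 0.4·1
Solving: h(state 2) = 0.5000.
Starting from state 2, the probability is 0.5000.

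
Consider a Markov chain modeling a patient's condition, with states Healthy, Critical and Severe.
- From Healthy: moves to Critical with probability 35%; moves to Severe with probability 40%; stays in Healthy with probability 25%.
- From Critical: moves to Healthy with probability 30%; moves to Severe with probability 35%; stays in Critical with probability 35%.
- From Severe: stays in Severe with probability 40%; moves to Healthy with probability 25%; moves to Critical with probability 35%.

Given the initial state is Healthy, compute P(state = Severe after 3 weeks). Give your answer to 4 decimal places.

Propagate the distribution vector 3 weeks from Healthy.
After 0 weeks: (1.0000, 0.0000, 0.0000)
After 1 week: (0.2500, 0.3500, 0.4000)
After 2 weeks: (0.2675, 0.3500, 0.3825)
After 3 weeks: (0.2675, 0.3500, 0.3825)
P(in Severe after 3 weeks) = 0.3825

0.3825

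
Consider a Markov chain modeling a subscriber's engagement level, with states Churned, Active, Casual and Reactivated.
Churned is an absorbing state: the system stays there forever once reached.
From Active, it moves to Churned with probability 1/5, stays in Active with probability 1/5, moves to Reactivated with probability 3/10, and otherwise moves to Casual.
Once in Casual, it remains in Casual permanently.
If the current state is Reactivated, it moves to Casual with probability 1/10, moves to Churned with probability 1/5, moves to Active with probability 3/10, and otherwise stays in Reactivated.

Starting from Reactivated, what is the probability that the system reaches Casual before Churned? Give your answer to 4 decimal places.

0.4359

Let h(s) be the probability of absorption at Casual starting from transient state s. Then h(Casual) = 1 and h(Churned) = 0. By first-step analysis:
h(Active) = 0.2·0 + 0.2·h(Active) + 0.3·1 + 0.3·h(Reactivated)
h(Reactivated) = 0.2·0 + 0.3·h(Active) + 0.1·1 + 0.4·h(Reactivated)
Solving: h(Active) = 0.5385, h(Reactivated) = 0.4359.
Starting from Reactivated, the probability is 0.4359.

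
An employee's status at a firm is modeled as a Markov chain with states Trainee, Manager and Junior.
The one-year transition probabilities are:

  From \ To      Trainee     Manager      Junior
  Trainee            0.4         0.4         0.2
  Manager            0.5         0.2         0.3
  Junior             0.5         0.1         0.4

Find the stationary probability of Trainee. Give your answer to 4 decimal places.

Let the stationary distribution be π with π = πP and π_1 + π_2 + π_3 = 1.
π_1 = 0.4·π_1 + 0.5·π_2 + 0.5·π_3
π_2 = 0.4·π_1 + 0.2·π_2 + 0.1·π_3
Solving with the normalization constraint gives π = (0.4545, 0.2626, 0.2828).
So the stationary probability of Trainee is 0.4545.

0.4545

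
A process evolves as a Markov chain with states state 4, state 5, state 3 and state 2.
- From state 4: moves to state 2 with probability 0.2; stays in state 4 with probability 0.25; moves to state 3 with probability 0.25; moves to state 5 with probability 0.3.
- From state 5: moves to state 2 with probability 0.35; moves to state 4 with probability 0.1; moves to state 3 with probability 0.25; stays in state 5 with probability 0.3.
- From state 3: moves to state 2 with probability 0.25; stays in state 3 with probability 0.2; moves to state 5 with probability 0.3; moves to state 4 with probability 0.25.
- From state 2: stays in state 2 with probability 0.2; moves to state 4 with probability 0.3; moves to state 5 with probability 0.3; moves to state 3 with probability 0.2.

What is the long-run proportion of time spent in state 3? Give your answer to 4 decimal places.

Let the stationary distribution be π with π = πP and π_1 + π_2 + π_3 + π_4 = 1.
π_1 = 0.25·π_1 + 0.1·π_2 + 0.25·π_3 + 0.3·π_4
π_2 = 0.3·π_1 + 0.3·π_2 + 0.3·π_3 + 0.3·π_4
π_3 = 0.25·π_1 + 0.25·π_2 + 0.2·π_3 + 0.2·π_4
Solving with the normalization constraint gives π = (0.2178, 0.3000, 0.2259, 0.2563).
So the stationary probability of state 3 is 0.2259.

0.2259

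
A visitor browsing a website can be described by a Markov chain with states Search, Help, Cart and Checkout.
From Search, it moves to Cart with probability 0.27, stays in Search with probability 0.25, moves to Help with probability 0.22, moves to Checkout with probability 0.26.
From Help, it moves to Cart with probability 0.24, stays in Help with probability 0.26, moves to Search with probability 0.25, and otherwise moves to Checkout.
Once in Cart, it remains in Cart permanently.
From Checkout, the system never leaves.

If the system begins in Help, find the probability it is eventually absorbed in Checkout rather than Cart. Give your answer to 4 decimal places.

0.5050

Let h(s) be the probability of absorption at Checkout starting from transient state s. Then h(Checkout) = 1 and h(Cart) = 0. By first-step analysis:
h(Search) = 0.25·h(Search) + 0.22·h(Help) + 0.27·0 + 0.26·1
h(Help) = 0.25·h(Search) + 0.26·h(Help) + 0.24·0 + 0.25·1
Solving: h(Search) = 0.4948, h(Help) = 0.5050.
Starting from Help, the probability is 0.5050.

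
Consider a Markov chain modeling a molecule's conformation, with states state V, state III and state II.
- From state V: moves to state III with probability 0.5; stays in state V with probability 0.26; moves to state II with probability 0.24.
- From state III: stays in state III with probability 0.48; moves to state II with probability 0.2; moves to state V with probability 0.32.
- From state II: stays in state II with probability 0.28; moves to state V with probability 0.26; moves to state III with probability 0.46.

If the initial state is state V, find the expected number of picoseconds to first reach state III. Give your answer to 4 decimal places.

2.0408

Let t(s) be the expected number of picoseconds to first reach state III from state s, with t(state III) = 0. Conditioning on the first picosecond:
t(state V) = 1 + 0.26·t(state V) + 0.24·t(state II)
t(state II) = 1 + 0.26·t(state V) + 0.28·t(state II)
Solving: t(state V) = 2.0408, t(state II) = 2.1259.
Expected picoseconds from state V to state III: 2.0408.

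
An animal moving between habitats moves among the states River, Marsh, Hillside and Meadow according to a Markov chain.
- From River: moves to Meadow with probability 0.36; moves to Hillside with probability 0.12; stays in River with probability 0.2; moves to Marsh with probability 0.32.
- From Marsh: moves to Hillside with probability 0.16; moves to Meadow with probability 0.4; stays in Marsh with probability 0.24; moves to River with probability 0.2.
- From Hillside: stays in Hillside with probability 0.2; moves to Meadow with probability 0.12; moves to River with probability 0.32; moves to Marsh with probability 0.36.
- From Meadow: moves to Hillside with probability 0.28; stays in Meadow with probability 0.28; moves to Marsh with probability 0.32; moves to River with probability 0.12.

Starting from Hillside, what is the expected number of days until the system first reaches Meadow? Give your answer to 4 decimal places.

Let t(s) be the expected number of days to first reach Meadow from state s, with t(Meadow) = 0. Conditioning on the first day:
t(River) = 1 + 0.2·t(River) + 0.32·t(Marsh) + 0.12·t(Hillside)
t(Marsh) = 1 + 0.2·t(River) + 0.24·t(Marsh) + 0.16·t(Hillside)
t(Hillside) = 1 + 0.32·t(River) + 0.36·t(Marsh) + 0.2·t(Hillside)
Solving: t(River) = 2.9620, t(Marsh) = 2.8808, t(Hillside) = 3.7311.
Expected days from Hillside to Meadow: 3.7311.

3.7311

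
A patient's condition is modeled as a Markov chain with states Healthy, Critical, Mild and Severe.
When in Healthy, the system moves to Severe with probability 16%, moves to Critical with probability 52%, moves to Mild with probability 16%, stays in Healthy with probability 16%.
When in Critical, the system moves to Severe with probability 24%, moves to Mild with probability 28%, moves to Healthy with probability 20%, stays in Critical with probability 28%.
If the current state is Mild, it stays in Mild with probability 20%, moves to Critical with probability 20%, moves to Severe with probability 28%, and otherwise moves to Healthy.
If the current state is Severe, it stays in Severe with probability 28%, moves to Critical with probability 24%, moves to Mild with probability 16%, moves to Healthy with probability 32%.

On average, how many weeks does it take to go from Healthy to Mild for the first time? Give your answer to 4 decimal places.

Let t(s) be the expected number of weeks to first reach Mild from state s, with t(Mild) = 0. Conditioning on the first week:
t(Healthy) = 1 + 0.16·t(Healthy) + 0.52·t(Critical) + 0.16·t(Severe)
t(Critical) = 1 + 0.2·t(Healthy) + 0.28·t(Critical) + 0.24·t(Severe)
t(Severe) = 1 + 0.32·t(Healthy) + 0.24·t(Critical) + 0.28·t(Severe)
Solving: t(Healthy) = 4.8904, t(Critical) = 4.4266, t(Severe) = 5.0379.
Expected weeks from Healthy to Mild: 4.8904.

4.8904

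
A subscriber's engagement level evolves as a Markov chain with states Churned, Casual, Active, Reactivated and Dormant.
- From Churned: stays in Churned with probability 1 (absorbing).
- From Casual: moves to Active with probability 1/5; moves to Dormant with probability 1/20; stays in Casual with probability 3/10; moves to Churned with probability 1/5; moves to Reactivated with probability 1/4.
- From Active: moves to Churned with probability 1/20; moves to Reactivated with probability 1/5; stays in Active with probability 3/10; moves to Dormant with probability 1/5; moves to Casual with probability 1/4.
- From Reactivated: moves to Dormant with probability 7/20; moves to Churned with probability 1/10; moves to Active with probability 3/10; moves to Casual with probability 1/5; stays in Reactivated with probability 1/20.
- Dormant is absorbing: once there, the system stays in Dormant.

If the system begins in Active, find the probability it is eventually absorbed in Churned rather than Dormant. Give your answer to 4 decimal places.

Let h(s) be the probability of absorption at Churned starting from transient state s. Then h(Churned) = 1 and h(Dormant) = 0. By first-step analysis:
h(Casual) = 0.2·1 + 0.3·h(Casual) + 0.2·h(Active) + 0.25·h(Reactivated) + 0.05·0
h(Active) = 0.05·1 + 0.25·h(Casual) + 0.3·h(Active) + 0.2·h(Reactivated) + 0.2·0
h(Reactivated) = 0.1·1 + 0.2·h(Casual) + 0.3·h(Active) + 0.05·h(Reactivated) + 0.35·0
Solving: h(Casual) = 0.4956, h(Active) = 0.3389, h(Reactivated) = 0.3166.
Starting from Active, the probability is 0.3389.

0.3389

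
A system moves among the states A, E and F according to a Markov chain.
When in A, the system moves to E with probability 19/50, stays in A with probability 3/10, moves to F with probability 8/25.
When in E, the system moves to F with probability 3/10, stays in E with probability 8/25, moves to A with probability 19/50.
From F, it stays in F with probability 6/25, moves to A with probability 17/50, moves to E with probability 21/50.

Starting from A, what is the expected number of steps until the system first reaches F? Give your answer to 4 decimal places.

3.1966

Let t(s) be the expected number of steps to first reach F from state s, with t(F) = 0. Conditioning on the first step:
t(A) = 1 + 0.3·t(A) + 0.38·t(E)
t(E) = 1 + 0.38·t(A) + 0.32·t(E)
Solving: t(A) = 3.1966, t(E) = 3.2569.
Expected steps from A to F: 3.1966.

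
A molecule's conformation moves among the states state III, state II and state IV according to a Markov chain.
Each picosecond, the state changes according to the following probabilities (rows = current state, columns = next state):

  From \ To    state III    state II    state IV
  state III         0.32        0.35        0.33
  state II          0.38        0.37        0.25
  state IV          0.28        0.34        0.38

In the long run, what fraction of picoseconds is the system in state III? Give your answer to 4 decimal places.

Let the stationary distribution be π with π = πP and π_1 + π_2 + π_3 = 1.
π_1 = 0.32·π_1 + 0.38·π_2 + 0.28·π_3
π_2 = 0.35·π_1 + 0.37·π_2 + 0.34·π_3
Solving with the normalization constraint gives π = (0.3285, 0.3539, 0.3176).
So the stationary probability of state III is 0.3285.

0.3285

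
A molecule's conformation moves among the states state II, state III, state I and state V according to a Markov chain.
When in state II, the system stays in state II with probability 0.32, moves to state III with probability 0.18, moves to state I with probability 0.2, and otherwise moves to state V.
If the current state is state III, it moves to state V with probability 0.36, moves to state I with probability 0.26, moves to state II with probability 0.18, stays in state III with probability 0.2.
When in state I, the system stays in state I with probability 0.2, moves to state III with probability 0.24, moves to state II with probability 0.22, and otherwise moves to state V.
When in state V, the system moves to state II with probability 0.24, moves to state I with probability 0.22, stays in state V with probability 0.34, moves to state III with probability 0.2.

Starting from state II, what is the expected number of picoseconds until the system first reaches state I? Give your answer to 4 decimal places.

4.5891

Let t(s) be the expected number of picoseconds to first reach state I from state s, with t(state I) = 0. Conditioning on the first picosecond:
t(state II) = 1 + 0.32·t(state II) + 0.18·t(state III) + 0.3·t(state V)
t(state III) = 1 + 0.18·t(state II) + 0.2·t(state III) + 0.36·t(state V)
t(state V) = 1 + 0.24·t(state II) + 0.2·t(state III) + 0.34·t(state V)
Solving: t(state II) = 4.5891, t(state III) = 4.3020, t(state V) = 4.4876.
Expected picoseconds from state II to state I: 4.5891.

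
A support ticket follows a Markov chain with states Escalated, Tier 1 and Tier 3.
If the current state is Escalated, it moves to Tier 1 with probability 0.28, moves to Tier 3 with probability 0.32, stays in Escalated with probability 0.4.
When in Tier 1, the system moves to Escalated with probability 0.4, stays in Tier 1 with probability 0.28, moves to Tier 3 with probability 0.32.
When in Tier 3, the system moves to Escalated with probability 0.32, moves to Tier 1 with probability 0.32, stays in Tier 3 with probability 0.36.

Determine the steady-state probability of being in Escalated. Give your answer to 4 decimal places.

0.3733

Let the stationary distribution be π with π = πP and π_1 + π_2 + π_3 = 1.
π_1 = 0.4·π_1 + 0.4·π_2 + 0.32·π_3
π_2 = 0.28·π_1 + 0.28·π_2 + 0.32·π_3
Solving with the normalization constraint gives π = (0.3733, 0.2933, 0.3333).
So the stationary probability of Escalated is 0.3733.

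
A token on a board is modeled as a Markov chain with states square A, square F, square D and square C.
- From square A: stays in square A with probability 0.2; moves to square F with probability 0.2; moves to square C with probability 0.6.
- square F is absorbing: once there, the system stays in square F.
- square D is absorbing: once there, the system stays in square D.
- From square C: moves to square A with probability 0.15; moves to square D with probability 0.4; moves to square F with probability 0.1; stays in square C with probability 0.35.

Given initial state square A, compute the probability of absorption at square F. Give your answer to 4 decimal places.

Let h(s) be the probability of absorption at square F starting from transient state s. Then h(square F) = 1 and h(square D) = 0. By first-step analysis:
h(square A) = 0.2·h(square A) + 0.2·1 + 0.6·h(square C)
h(square C) = 0.15·h(square A) + 0.1·1 + 0.4·0 + 0.35·h(square C)
Solving: h(square A) = 0.4419, h(square C) = 0.2558.
Starting from square A, the probability is 0.4419.

0.4419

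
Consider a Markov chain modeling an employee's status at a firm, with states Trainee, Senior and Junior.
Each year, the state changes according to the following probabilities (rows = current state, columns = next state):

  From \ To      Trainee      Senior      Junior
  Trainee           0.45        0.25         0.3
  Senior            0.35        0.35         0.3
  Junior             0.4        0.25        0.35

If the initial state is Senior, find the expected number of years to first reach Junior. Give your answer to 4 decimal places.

3.3333

Let t(s) be the expected number of years to first reach Junior from state s, with t(Junior) = 0. Conditioning on the first year:
t(Trainee) = 1 + 0.45·t(Trainee) + 0.25·t(Senior)
t(Senior) = 1 + 0.35·t(Trainee) + 0.35·t(Senior)
Solving: t(Trainee) = 3.3333, t(Senior) = 3.3333.
Expected years from Senior to Junior: 3.3333.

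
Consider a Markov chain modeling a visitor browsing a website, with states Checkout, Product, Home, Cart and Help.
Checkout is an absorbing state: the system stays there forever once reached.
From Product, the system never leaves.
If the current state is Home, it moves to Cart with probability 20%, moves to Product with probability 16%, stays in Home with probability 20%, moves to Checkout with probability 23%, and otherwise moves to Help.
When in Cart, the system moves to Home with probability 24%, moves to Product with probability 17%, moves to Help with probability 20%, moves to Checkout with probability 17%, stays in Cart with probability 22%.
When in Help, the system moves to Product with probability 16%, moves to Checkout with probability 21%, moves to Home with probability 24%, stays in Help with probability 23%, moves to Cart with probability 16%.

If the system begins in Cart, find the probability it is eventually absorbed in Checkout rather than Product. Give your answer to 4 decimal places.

Let h(s) be the probability of absorption at Checkout starting from transient state s. Then h(Checkout) = 1 and h(Product) = 0. By first-step analysis:
h(Home) = 0.23·1 + 0.16·0 + 0.2·h(Home) + 0.2·h(Cart) + 0.21·h(Help)
h(Cart) = 0.17·1 + 0.17·0 + 0.24·h(Home) + 0.22·h(Cart) + 0.2·h(Help)
h(Help) = 0.21·1 + 0.16·0 + 0.24·h(Home) + 0.16·h(Cart) + 0.23·h(Help)
Solving: h(Home) = 0.5693, h(Cart) = 0.5371, h(Help) = 0.5618.
Starting from Cart, the probability is 0.5371.

0.5371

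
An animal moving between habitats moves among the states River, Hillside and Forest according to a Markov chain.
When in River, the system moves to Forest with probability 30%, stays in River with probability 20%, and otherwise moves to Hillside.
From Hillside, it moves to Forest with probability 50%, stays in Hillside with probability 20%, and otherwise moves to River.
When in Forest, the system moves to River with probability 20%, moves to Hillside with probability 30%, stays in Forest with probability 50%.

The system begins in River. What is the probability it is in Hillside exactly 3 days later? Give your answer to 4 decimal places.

Propagate the distribution vector 3 days from River.
After 0 days: (1.0000, 0.0000, 0.0000)
After 1 day: (0.2000, 0.5000, 0.3000)
After 2 days: (0.2500, 0.2900, 0.4600)
After 3 days: (0.2290, 0.3210, 0.4500)
P(in Hillside after 3 days) = 0.3210

0.3210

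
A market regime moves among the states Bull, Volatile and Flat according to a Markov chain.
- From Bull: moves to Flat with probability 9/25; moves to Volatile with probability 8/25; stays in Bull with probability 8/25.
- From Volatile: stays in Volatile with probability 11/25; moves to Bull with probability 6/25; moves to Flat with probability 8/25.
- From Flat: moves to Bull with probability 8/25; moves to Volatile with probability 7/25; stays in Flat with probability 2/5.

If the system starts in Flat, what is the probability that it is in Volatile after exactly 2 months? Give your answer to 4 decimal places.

0.3376

Sum over the intermediate state after 1 month:
P = P(Flat→Bull)·P(Bull→Volatile) + P(Flat→Volatile)·P(Volatile→Volatile) + P(Flat→Flat)·P(Flat→Volatile)
  = 0.32×0.32 + 0.28×0.44 + 0.4×0.28
  = 0.1024 + 0.1232 + 0.1120 = 0.3376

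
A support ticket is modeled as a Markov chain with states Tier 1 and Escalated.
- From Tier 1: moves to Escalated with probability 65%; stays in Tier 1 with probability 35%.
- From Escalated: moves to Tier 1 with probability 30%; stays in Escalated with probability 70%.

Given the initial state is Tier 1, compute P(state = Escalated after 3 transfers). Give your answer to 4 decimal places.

Propagate the distribution vector 3 transfers from Tier 1.
After 0 transfers: (1.0000, 0.0000)
After 1 transfer: (0.3500, 0.6500)
After 2 transfers: (0.3175, 0.6825)
After 3 transfers: (0.3159, 0.6841)
P(in Escalated after 3 transfers) = 0.6841

0.6841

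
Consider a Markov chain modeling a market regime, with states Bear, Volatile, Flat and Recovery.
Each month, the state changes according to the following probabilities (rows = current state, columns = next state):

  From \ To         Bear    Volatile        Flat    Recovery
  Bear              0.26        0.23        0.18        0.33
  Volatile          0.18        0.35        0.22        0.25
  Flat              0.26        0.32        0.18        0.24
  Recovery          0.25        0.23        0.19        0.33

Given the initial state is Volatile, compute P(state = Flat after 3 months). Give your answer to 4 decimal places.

0.1945

Propagate the distribution vector 3 months from Volatile.
After 0 months: (0.0000, 1.0000, 0.0000, 0.0000)
After 1 month: (0.1800, 0.3500, 0.2200, 0.2500)
After 2 months: (0.2295, 0.2918, 0.1965, 0.2822)
After 3 months: (0.2338, 0.2827, 0.1945, 0.2890)
P(in Flat after 3 months) = 0.1945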